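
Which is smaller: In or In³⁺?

In³⁺

Forming In³⁺ removes 3 electrons from In. Fewer electrons for the same nuclear charge means less shielding and a higher Z_eff on the remaining electrons, and for main-group metals the entire outer shell is lost.
A cation is smaller than its parent atom: In³⁺ < In.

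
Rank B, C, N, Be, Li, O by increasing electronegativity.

Li, Be, B, C, N, O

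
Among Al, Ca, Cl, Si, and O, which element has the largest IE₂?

O

IE_2 is the cost of taking one more electron from the +1 cation: Al⁺ still has 2 valence electrons; Ca⁺ still has 1 valence electron; Cl⁺ still has 6 valence electrons; Si⁺ still has 3 valence electrons; O⁺ still has 5 valence electrons.
All are still removing valence electrons, so compare the +1 ions as you would atoms: IE_2 generally rises across a period (higher Z_eff) and falls down a group (larger shell), subject to the usual subshell exceptions.
Valence configurations: Al⁺ [Ne]3s², Ca⁺ [Ar]4s¹, Cl⁺ [Ne]3s²3p⁴, Si⁺ [Ne]3s²3p¹, O⁺ [He]2s²2p³.
Si⁺ loses a lone 3p electron whereas Al⁺ must break into a filled 3s² pair, so IE_2(Al) > IE_2(Si) even though Si has the higher nuclear charge.
Approximate IE_2 values (kJ/mol): Al 1817, Ca 1145, Cl 2298, Si 1577, O 3388.
Hence IE_2: Ca < Si < Al < Cl < O.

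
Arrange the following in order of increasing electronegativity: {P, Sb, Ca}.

Atoms toward the upper right of the periodic table pull bonding electrons most strongly.
Here both period and group differ, so the two effects have to be weighed against each other.
Sb > Ca: the two effects oppose for this pair; the across-period effect wins (2.05 vs 1.00).
P > Sb: they share group 15; the group trend gives P the larger value.
For reference (Pauling): P 2.19, Ca 1.00, Sb 2.05.
So from lowest to highest: Ca < Sb < P.

Ca < Sb < P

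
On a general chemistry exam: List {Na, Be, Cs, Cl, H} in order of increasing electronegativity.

H is in period 1, group 1; Be is in period 2, group 2; Na is in period 3, group 1; Cl is in period 3, group 17; Cs is in period 6, group 1.
Smaller atoms with higher effective nuclear charge are more electronegative.
Neither a single period nor a single group — weigh both effects.
Na > Cs: they share group 1; the group trend gives Na the larger value.
Be > Na: both effects reinforce here, so Be is clearly the higher of the two.
H > Be: period and group pull opposite ways; the down-group shift dominates (2.20 vs 1.57).
Cl > H: period and group pull opposite ways; the across-period shift dominates (3.16 vs 2.20).
Tabulated electronegativity (Pauling): H 2.20, Be 1.57, Na 0.93, Cl 3.16, Cs 0.79.
So from lowest to highest: Cs < Na < Be < H < Cl.

Cs < Na < Be < H < Cl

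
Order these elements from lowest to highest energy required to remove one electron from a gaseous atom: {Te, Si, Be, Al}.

Al < Si < Te < Be

Be is in period 2, group 2; Al is in period 3, group 13; Si is in period 3, group 14; Te is in period 5, group 16.
First ionization energy rises across a period (greater Z_eff holds electrons more tightly) and falls down a group (valence electrons are farther from the nucleus).
Here both period and group differ, so the two effects have to be weighed against each other.
Si > Al: both are in period 3; the period trend gives Si the larger value.
Te > Si: the two effects oppose for this pair; the across-period effect wins (869 vs 786 kJ/mol).
Be > Te: period and group pull opposite ways; the down-group shift dominates (900 vs 869 kJ/mol).
Tabulated first ionization energy (kJ/mol): Be 900, Al 578, Si 786, Te 869.
So from lowest to highest: Al < Si < Te < Be.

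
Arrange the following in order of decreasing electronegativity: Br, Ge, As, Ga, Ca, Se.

Br > Se > As > Ge > Ga > Ca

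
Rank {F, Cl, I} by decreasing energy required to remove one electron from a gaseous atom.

IE₁ increases left→right with effective nuclear charge and decreases top→bottom as the valence shell moves farther out.
All are in group 17, so first ionization energy increases up the group.
So from highest to lowest: F > Cl > I.

F > Cl > I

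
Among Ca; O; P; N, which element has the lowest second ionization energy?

Ca

Consider each +1 ion: Ca⁺ still has 1 valence electron; O⁺ still has 5 valence electrons; P⁺ still has 4 valence electrons; N⁺ still has 4 valence electrons.
All are still removing valence electrons, so compare the +1 ions as you would atoms: IE_2 generally rises across a period (higher Z_eff) and falls down a group (larger shell), subject to the usual subshell exceptions.
Valence configurations: Ca⁺ [Ar]4s¹, O⁺ [He]2s²2p³, P⁺ [Ne]3s²3p², N⁺ [He]2s²2p².
Tabulated IE_2 (kJ/mol): Ca 1145, O 3388, P 1907, N 2856.
So the second ionization energies run Ca < P < N < O.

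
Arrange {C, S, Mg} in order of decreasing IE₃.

Consider each +2 ion: C²⁺ still has 2 valence electrons; S²⁺ still has 4 valence electrons; Mg²⁺ is the bare [Ne] core.
Breaking into a closed-shell core is much more expensive than removing a leftover valence electron — Mg has the largest IE_3 here.
Valence configurations: C²⁺ [He]2s², S²⁺ [Ne]3s²3p².
Tabulated IE_3 (kJ/mol): C 4620, S 3357, Mg 7733.
Hence IE_3: S < C < Mg.

Mg, C, S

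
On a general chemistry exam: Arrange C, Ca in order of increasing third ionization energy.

C < Ca

IE_3 is the cost of taking one more electron from the +2 cation: C²⁺ still has 2 valence electrons; Ca²⁺ is the bare [Ar] core.
Breaking into a closed-shell core is much more expensive than removing a leftover valence electron — Ca has the largest IE_3 here.
Tabulated IE_3 (kJ/mol): C 4620, Ca 4912.
Putting it together, IE_3: C < Ca.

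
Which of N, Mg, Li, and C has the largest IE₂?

Li

The second ionization energy removes an electron from the +1 ion. For each element: N⁺ still has 4 valence electrons; Mg⁺ still has 1 valence electron; Li⁺ is the bare [He] core; C⁺ still has 3 valence electrons.
Core electrons are held far more tightly than valence electrons, so Li tops the IE_2 order.
Valence configurations: N⁺ [He]2s²2p², Mg⁺ [Ne]3s¹, C⁺ [He]2s²2p¹.
The numbers (kJ/mol): N 2856, Mg 1451, Li 7298, C 2353.
So the second ionization energies run Mg < C < N < Li.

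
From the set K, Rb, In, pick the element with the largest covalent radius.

Rb

K is in period 4, group 1; Rb is in period 5, group 1; In is in period 5, group 13.
Moving right in a period, electrons are added to the same shell under a stronger nuclear pull, so atoms get smaller; moving down, a new shell is opened and atoms get larger.
Neither a single period nor a single group — weigh both effects.
K > In: period and group pull opposite ways; the across-period shift dominates (196 vs 142 pm).
Rb > K: they share group 1; the group trend gives Rb the larger value.
For reference (pm): K 196, Rb 210, In 142.
The largest covalent radius among these belongs to Rb.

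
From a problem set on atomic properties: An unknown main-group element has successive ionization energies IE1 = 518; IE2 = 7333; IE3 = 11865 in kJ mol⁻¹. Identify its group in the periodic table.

Look for the largest jump between consecutive ionization energies: IE2/IE1 ≈ 14.2, far larger than any earlier ratio.
That jump marks the point where a core electron is being removed. So the atom has 1 valence electron.
A main-group element with 1 valence electron is in group 1.

Group 1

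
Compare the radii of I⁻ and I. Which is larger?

I⁻

Forming I⁻ adds 1 electron to I. More electron–electron repulsion in the same shell, with unchanged nuclear charge, lets the cloud expand.
An anion is larger than its parent atom: I⁻ > I.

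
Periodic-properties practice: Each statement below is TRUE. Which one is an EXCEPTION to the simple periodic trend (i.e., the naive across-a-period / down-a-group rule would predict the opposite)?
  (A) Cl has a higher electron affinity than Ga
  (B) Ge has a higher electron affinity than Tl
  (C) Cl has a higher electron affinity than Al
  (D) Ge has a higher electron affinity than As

(D)

The general trend: electron affinity increases across a period and decreases down a group.
(A) Cl (period 3, group 17) vs Ga (period 4, group 13): the stated order agrees with the simple trend.
(B) Ge (period 4, group 14) vs Tl (period 6, group 13): the stated order agrees with the simple trend.
(C) Cl (period 3, group 17) vs Al (period 3, group 13): the stated order agrees with the simple trend.
(D) Ge (period 4, group 14) vs As (period 4, group 15): the stated order contradicts the simple trend.
The exception is (D): adding an electron to As's half-filled 4p³ is unfavourable, so Ge (4p²) has the more exothermic EA.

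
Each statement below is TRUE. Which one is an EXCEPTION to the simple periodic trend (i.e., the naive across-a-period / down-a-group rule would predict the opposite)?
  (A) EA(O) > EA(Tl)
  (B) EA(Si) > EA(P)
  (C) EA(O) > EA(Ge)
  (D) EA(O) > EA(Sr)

The general trend: electron affinity increases across a period and decreases down a group.
(A) O (period 2, group 16) vs Tl (period 6, group 13): the stated order agrees with the simple trend.
(B) Si (period 3, group 14) vs P (period 3, group 15): the stated order contradicts the simple trend.
(C) O (period 2, group 16) vs Ge (period 4, group 14): the stated order agrees with the simple trend.
(D) O (period 2, group 16) vs Sr (period 5, group 2): the stated order agrees with the simple trend.
The exception is (B): adding an electron to P's half-filled 3p³ is unfavourable, so Si (3p²) has the more exothermic EA.

(B)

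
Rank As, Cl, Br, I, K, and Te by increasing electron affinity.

Cl is in period 3, group 17; K is in period 4, group 1; As is in period 4, group 15; Br is in period 4, group 17; Te is in period 5, group 16; I is in period 5, group 17.
EA tends to increase across a period and decrease down a group, though the pattern is less regular than for IE or radius.
Here both period and group differ, so the two effects have to be weighed against each other.
As > K: As lies to the right of K in period 4, so the across-period effect alone puts As higher.
Te > As: the two effects oppose for this pair; the across-period effect wins (190 vs 78 kJ/mol).
I > Te: both are in period 5; the period trend gives I the larger value.
Br > I: Br sits above I in group 17, so the down-group effect alone puts Br higher.
Cl > Br: they share group 17; the group trend gives Cl the larger value.
For reference (kJ/mol): Cl 349, K 48, As 78, Br 325, Te 190, I 295.
So from lowest to highest: K < As < Te < I < Br < Cl.

K < As < Te < I < Br < Cl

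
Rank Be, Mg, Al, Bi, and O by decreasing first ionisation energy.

Be is in period 2, group 2; O is in period 2, group 16; Mg is in period 3, group 2; Al is in period 3, group 13; Bi is in period 6, group 15.
IE₁ increases left→right with effective nuclear charge and decreases top→bottom as the valence shell moves farther out.
These span different periods and groups, so the two trends combine.
Bi > Al: the two effects oppose for this pair; the across-period effect wins (703 vs 578 kJ/mol).
Mg > Bi: the two effects oppose for this pair; the down-group effect wins (738 vs 703 kJ/mol).
Be > Mg: they share group 2; the group trend gives Be the larger value.
O > Be: O lies to the right of Be in period 2, so the across-period effect alone puts O higher.
Note the exception: Mg has a higher first ionization energy than Al, contrary to the simple trend — Al's single 3p electron is easier to remove than one from Mg's filled 3s².
For reference (kJ/mol): Be 900, O 1314, Mg 738, Al 578, Bi 703.
So from highest to lowest: O > Be > Mg > Bi > Al.

O > Be > Mg > Bi > Al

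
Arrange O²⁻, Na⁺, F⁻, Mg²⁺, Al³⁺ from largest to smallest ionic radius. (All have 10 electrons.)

O²⁻ > F⁻ > Na⁺ > Mg²⁺ > Al³⁺

All of these have 10 electrons, so size is governed by nuclear charge alone: the more protons, the stronger the pull on the same electron cloud, and the smaller the ion.
Nuclear charges: Al³⁺ (Z=13), Mg²⁺ (Z=12), Na⁺ (Z=11), F⁻ (Z=9), O²⁻ (Z=8).
Largest to smallest: O²⁻ > F⁻ > Na⁺ > Mg²⁺ > Al³⁺.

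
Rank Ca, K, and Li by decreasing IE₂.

Li > K > Ca

The second ionization energy removes an electron from the +1 ion. For each element: Ca⁺ still has 1 valence electron; K⁺ is the bare [Ar] core; Li⁺ is the bare [He] core.
Core electrons are held far more tightly than valence electrons, so K and Li top the IE_2 order.
The numbers (kJ/mol): Ca 1145, K 3052, Li 7298.
Overall IE_2 order: Ca < K < Li.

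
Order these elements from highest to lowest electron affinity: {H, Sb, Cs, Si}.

Si > Sb > H > Cs

Atoms with high Z_eff and room in the valence shell (especially the halogens) have the most exothermic electron affinities.
These span different periods and groups, so the two trends combine.
H > Cs: H sits above Cs in group 1, so the down-group effect alone puts H higher.
Sb > H: the two effects oppose for this pair; the across-period effect wins (103 vs 73 kJ/mol).
Si > Sb: the two effects oppose for this pair; the down-group effect wins (134 vs 103 kJ/mol).
Approximate values (kJ/mol): H 73, Si 134, Sb 103, Cs 46.
So from highest to lowest: Si > Sb > H > Cs.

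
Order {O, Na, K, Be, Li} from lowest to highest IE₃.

Consider each +2 ion: O²⁺ still has 4 valence electrons; Na²⁺ is already 1 electron into the core; K²⁺ is already 1 electron into the core; Be²⁺ is the bare [He] core; Li²⁺ is already 1 electron into the core.
Usually core removal costs more than valence removal, but here the competition is close: a tightly held n=2 valence electron can cost more to remove than an n=3 core electron, so the actual values have to decide it.
Tabulated IE_3 (kJ/mol): O 5300, Na 6910, K 4420, Be 14849, Li 11815.
Hence IE_3: K < O < Na < Li < Be.

K < O < Na < Li < Be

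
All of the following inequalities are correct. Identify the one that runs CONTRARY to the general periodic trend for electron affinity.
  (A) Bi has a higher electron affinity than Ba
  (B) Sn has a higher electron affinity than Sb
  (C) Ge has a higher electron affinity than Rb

(B)

The general trend: electron affinity increases across a period and decreases down a group.
(A) Bi (period 6, group 15) vs Ba (period 6, group 2): the stated order agrees with the simple trend.
(B) Sn (period 5, group 14) vs Sb (period 5, group 15): the stated order contradicts the simple trend.
(C) Ge (period 4, group 14) vs Rb (period 5, group 1): the stated order agrees with the simple trend.
The exception is (B): adding an electron to Sb's half-filled 5p³ is unfavourable, so Sn has the more exothermic EA.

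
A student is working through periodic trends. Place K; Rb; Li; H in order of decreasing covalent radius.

H is in period 1, group 1; Li is in period 2, group 1; K is in period 4, group 1; Rb is in period 5, group 1.
Atomic radius shrinks across a period as nuclear charge pulls the same shell inward, and grows down a group as new shells are added.
All are in group 1, so atomic radius increases down the group.
So from largest to smallest: Rb > K > Li > H.

Rb > K > Li > H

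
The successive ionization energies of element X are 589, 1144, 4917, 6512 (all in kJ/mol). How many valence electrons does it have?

2

Look for the largest jump between consecutive ionization energies: IE3/IE2 ≈ 4.3, far larger than any earlier ratio.
That jump marks the point where a core electron is being removed. So the atom has 2 valence electrons.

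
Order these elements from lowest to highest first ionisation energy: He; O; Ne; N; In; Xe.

In < Xe < O < N < Ne < He

He is in period 1, group 18; N is in period 2, group 15; O is in period 2, group 16; Ne is in period 2, group 18; In is in period 5, group 13; Xe is in period 5, group 18.
Removing the outermost electron gets harder across a period and easier down a group.
These span different periods and groups, so the two trends combine.
Xe > In: Xe lies to the right of In in period 5, so the across-period effect alone puts Xe higher.
O > Xe: the two effects oppose for this pair; the down-group effect wins (1314 vs 1170 kJ/mol).
N > O: this pair runs against the simple trend — see the exception note.
Ne > N: both are in period 2; the period trend gives Ne the larger value.
He > Ne: He sits above Ne in group 18, so the down-group effect alone puts He higher.
Note the exception: N has a higher first ionization energy than O, contrary to the simple trend — pairing an electron in O's 2p⁴ costs repulsion energy, so O ionizes more easily than half-filled N (2p³).
For reference (kJ/mol): He 2372, N 1402, O 1314, Ne 2081, In 558, Xe 1170.
So from lowest to highest: In < Xe < O < N < Ne < He.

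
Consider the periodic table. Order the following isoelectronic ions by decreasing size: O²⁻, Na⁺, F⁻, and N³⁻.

N³⁻, O²⁻, F⁻, Na⁺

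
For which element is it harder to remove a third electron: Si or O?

Consider each +2 ion: Si²⁺ still has 2 valence electrons; O²⁺ still has 4 valence electrons.
All are still removing valence electrons, so compare the +2 ions as you would atoms: IE_3 generally rises across a period (higher Z_eff) and falls down a group (larger shell), subject to the usual subshell exceptions.
Valence configurations: Si²⁺ [Ne]3s², O²⁺ [He]2s²2p².
The numbers (kJ/mol): Si 3232, O 5300.
Putting it together, IE_3: Si < O.

O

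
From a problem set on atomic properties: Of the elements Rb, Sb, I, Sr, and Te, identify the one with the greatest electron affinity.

I

Rb is in period 5, group 1; Sr is in period 5, group 2; Sb is in period 5, group 15; Te is in period 5, group 16; I is in period 5, group 17.
EA tends to increase across a period and decrease down a group, though the pattern is less regular than for IE or radius.
All lie in period 5; the across-period trend (electron affinity increases left to right) applies, with the exception below.
Note the exception: Rb has a higher electron affinity than Sr, contrary to the simple trend — adding an electron to Sr (ns²) has to open a new, higher-energy np subshell, which is unfavourable.
For reference (kJ/mol): Rb 47, Sr 5, Sb 103, Te 190, I 295.
The greatest electron affinity among these belongs to I.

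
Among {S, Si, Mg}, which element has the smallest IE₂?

Mg

After 1 electron has been removed, what remains? S⁺ still has 5 valence electrons; Si⁺ still has 3 valence electrons; Mg⁺ still has 1 valence electron.
All are still removing valence electrons, so compare the +1 ions as you would atoms: IE_2 generally rises across a period (higher Z_eff) and falls down a group (larger shell), subject to the usual subshell exceptions.
Valence configurations: S⁺ [Ne]3s²3p³, Si⁺ [Ne]3s²3p¹, Mg⁺ [Ne]3s¹.
The numbers (kJ/mol): S 2252, Si 1577, Mg 1451.
So the second ionization energies run Mg < Si < S.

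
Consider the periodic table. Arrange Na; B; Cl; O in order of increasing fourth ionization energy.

Cl < O < Na < B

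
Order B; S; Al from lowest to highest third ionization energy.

Consider each +2 ion: B²⁺ still has 1 valence electron; S²⁺ still has 4 valence electrons; Al²⁺ still has 1 valence electron.
All are still removing valence electrons, so compare the +2 ions as you would atoms: IE_3 generally rises across a period (higher Z_eff) and falls down a group (larger shell), subject to the usual subshell exceptions.
Valence configurations: B²⁺ [He]2s¹, S²⁺ [Ne]3s²3p², Al²⁺ [Ne]3s¹.
Approximate IE_3 values (kJ/mol): B 3660, S 3357, Al 2745.
Putting it together, IE_3: Al < S < B.

Al < S < B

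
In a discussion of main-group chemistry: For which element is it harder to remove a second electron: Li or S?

Li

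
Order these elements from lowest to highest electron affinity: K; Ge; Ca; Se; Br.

Ca < K < Ge < Se < Br

K is in period 4, group 1; Ca is in period 4, group 2; Ge is in period 4, group 14; Se is in period 4, group 16; Br is in period 4, group 17.
Atoms with high Z_eff and room in the valence shell (especially the halogens) have the most exothermic electron affinities.
All lie in period 4; the across-period trend (electron affinity increases left to right) applies, with the exception below.
Note the exception: K has a higher electron affinity than Ca, contrary to the simple trend — adding an electron to Ca (ns²) has to open a new, higher-energy np subshell, which is unfavourable.
Tabulated electron affinity (kJ/mol): K 48, Ca 2, Ge 119, Se 195, Br 325.
So from lowest to highest: Ca < K < Ge < Se < Br.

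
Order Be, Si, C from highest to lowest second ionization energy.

After 1 electron has been removed, what remains? Be⁺ still has 1 valence electron; Si⁺ still has 3 valence electrons; C⁺ still has 3 valence electrons.
All are still removing valence electrons, so compare the +1 ions as you would atoms: IE_2 generally rises across a period (higher Z_eff) and falls down a group (larger shell), subject to the usual subshell exceptions.
Valence configurations: Be⁺ [He]2s¹, Si⁺ [Ne]3s²3p¹, C⁺ [He]2s²2p¹.
The numbers (kJ/mol): Be 1757, Si 1577, C 2353.
Overall IE_2 order: Si < Be < C.

C > Be > Si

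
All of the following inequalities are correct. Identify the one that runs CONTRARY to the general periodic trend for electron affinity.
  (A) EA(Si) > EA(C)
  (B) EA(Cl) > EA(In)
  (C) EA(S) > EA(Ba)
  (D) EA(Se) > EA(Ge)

The general trend: electron affinity increases across a period and decreases down a group.
(A) Si (period 3, group 14) vs C (period 2, group 14): the stated order contradicts the simple trend.
(B) Cl (period 3, group 17) vs In (period 5, group 13): the stated order agrees with the simple trend.
(C) S (period 3, group 16) vs Ba (period 6, group 2): the stated order agrees with the simple trend.
(D) Se (period 4, group 16) vs Ge (period 4, group 14): the stated order agrees with the simple trend.
The exception is (A): Si's larger, more diffuse 3p orbitals accept an added electron slightly more readily than C's compact 2p.

(A)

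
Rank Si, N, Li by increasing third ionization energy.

Si < N < Li

The third ionization energy removes an electron from the +2 ion. For each element: Si²⁺ still has 2 valence electrons; N²⁺ still has 3 valence electrons; Li²⁺ is already 1 electron into the core.
Breaking into a closed-shell core is much more expensive than removing a leftover valence electron — Li has the largest IE_3 here.
Valence configurations: Si²⁺ [Ne]3s², N²⁺ [He]2s²2p¹.
Tabulated IE_3 (kJ/mol): Si 3232, N 4578, Li 11815.
Hence IE_3: Si < N < Li.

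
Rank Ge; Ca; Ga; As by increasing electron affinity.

Atoms with high Z_eff and room in the valence shell (especially the halogens) have the most exothermic electron affinities.
All lie in period 4; the across-period trend (electron affinity increases left to right) applies, with the exception below.
Note the exception: Ge has a higher electron affinity than As, contrary to the simple trend — adding an electron to As's half-filled 4p³ is unfavourable, so Ge (4p²) has the more exothermic EA.
Approximate values (kJ/mol): Ca 2, Ga 29, Ge 119, As 78.
So from lowest to highest: Ca < Ga < As < Ge.

Ca < Ga < As < Ge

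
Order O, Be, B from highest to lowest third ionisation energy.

Be > O > B

After 2 electrons have been removed, what remains? O²⁺ still has 4 valence electrons; Be²⁺ is the bare [He] core; B²⁺ still has 1 valence electron.
Pulling an electron out of a noble-gas core costs far more than removing a remaining valence electron, so Be sits at the high end of IE_3.
Valence configurations: O²⁺ [He]2s²2p², B²⁺ [He]2s¹.
Tabulated IE_3 (kJ/mol): O 5300, Be 14849, B 3660.
So the third ionization energies run B < O < Be.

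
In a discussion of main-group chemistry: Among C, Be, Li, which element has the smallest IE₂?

Be

The second ionization energy removes an electron from the +1 ion. For each element: C⁺ still has 3 valence electrons; Be⁺ still has 1 valence electron; Li⁺ is the bare [He] core.
Core electrons are held far more tightly than valence electrons, so Li tops the IE_2 order.
Valence configurations: C⁺ [He]2s²2p¹, Be⁺ [He]2s¹.
The numbers (kJ/mol): C 2353, Be 1757, Li 7298.
Overall IE_2 order: Be < C < Li.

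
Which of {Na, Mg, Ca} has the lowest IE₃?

The third ionization energy removes an electron from the +2 ion. For each element: Na²⁺ is already 1 electron into the core; Mg²⁺ is the bare [Ne] core; Ca²⁺ is the bare [Ar] core.
All of these are removing an electron from a noble-gas core or deeper; the smaller core (lower principal quantum number) is held far more tightly, and within a period the higher nuclear charge binds the same core more tightly.
Tabulated IE_3 (kJ/mol): Na 6910, Mg 7733, Ca 4912.
Overall IE_3 order: Ca < Na < Mg.

Ca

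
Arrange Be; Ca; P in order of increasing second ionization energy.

Ca, Be, P

The second ionization energy removes an electron from the +1 ion. For each element: Be⁺ still has 1 valence electron; Ca⁺ still has 1 valence electron; P⁺ still has 4 valence electrons.
All are still removing valence electrons, so compare the +1 ions as you would atoms: IE_2 generally rises across a period (higher Z_eff) and falls down a group (larger shell), subject to the usual subshell exceptions.
Valence configurations: Be⁺ [He]2s¹, Ca⁺ [Ar]4s¹, P⁺ [Ne]3s²3p².
Approximate IE_2 values (kJ/mol): Be 1757, Ca 1145, P 1907.
Putting it together, IE_2: Ca < Be < P.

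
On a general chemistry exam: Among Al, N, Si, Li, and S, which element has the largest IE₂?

Li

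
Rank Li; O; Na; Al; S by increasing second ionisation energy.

Al, S, O, Na, Li

Consider each +1 ion: Li⁺ is the bare [He] core; O⁺ still has 5 valence electrons; Na⁺ is the bare [Ne] core; Al⁺ still has 2 valence electrons; S⁺ still has 5 valence electrons.
Breaking into a closed-shell core is much more expensive than removing a leftover valence electron — Na and Li have the largest IE_2 here.
Valence configurations: O⁺ [He]2s²2p³, Al⁺ [Ne]3s², S⁺ [Ne]3s²3p³.
Tabulated IE_2 (kJ/mol): Li 7298, O 3388, Na 4562, Al 1817, S 2252.
So the second ionization energies run Al < S < O < Na < Li.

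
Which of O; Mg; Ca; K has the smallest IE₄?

K

IE_4 is the cost of taking one more electron from the +3 cation: O³⁺ still has 3 valence electrons; Mg³⁺ is already 1 electron into the core; Ca³⁺ is already 1 electron into the core; K³⁺ is already 2 electrons into the core.
Usually core removal costs more than valence removal, but here the competition is close: a tightly held n=2 valence electron can cost more to remove than an n=3 core electron, so the actual values have to decide it.
Tabulated IE_4 (kJ/mol): O 7469, Mg 10543, Ca 6491, K 5877.
So the fourth ionization energies run K < Ca < O < Mg.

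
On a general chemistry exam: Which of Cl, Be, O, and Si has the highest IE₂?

O

The second ionization energy removes an electron from the +1 ion. For each element: Cl⁺ still has 6 valence electrons; Be⁺ still has 1 valence electron; O⁺ still has 5 valence electrons; Si⁺ still has 3 valence electrons.
All are still removing valence electrons, so compare the +1 ions as you would atoms: IE_2 generally rises across a period (higher Z_eff) and falls down a group (larger shell), subject to the usual subshell exceptions.
Valence configurations: Cl⁺ [Ne]3s²3p⁴, Be⁺ [He]2s¹, O⁺ [He]2s²2p³, Si⁺ [Ne]3s²3p¹.
Approximate IE_2 values (kJ/mol): Cl 2298, Be 1757, O 3388, Si 1577.
Putting it together, IE_2: Si < Be < Cl < O.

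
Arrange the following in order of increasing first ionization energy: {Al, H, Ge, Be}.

Al < Ge < Be < H

H is in period 1, group 1; Be is in period 2, group 2; Al is in period 3, group 13; Ge is in period 4, group 14.
Removing the outermost electron gets harder across a period and easier down a group.
A diagonal step moves right (one effect) and down (the opposite effect) at once.
Ge > Al: period and group pull opposite ways; the across-period shift dominates (762 vs 578 kJ/mol).
Be > Ge: the two effects oppose for this pair; the down-group effect wins (900 vs 762 kJ/mol).
H > Be: period and group pull opposite ways; the down-group shift dominates (1312 vs 900 kJ/mol).
For reference (kJ/mol): H 1312, Be 900, Al 578, Ge 762.
So from lowest to highest: Al < Ge < Be < H.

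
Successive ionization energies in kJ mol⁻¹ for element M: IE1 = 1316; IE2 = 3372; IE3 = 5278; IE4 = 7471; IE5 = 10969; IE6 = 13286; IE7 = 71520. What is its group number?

Group 16

Look for the largest jump between consecutive ionization energies: IE7/IE6 ≈ 5.4, far larger than any earlier ratio.
That jump marks the point where a core electron is being removed. So the atom has 6 valence electrons.
A main-group element with 6 valence electrons is in group 16.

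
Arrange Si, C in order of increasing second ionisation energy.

Si < C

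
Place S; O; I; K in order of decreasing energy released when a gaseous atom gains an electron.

EA tends to increase across a period and decrease down a group, though the pattern is less regular than for IE or radius.
Neither a single period nor a single group — weigh both effects.
O > K: relative to K, both the across-period and down-group shifts push O's electron affinity up.
S > O: this pair runs against the simple trend — see the exception note.
I > S: period and group pull opposite ways; the across-period shift dominates (295 vs 200 kJ/mol).
Note the exception: S has a higher electron affinity than O, contrary to the simple trend — the compact 2p subshell of O repels the added electron more than S's larger 3p does.
Approximate values (kJ/mol): O 141, S 200, K 48, I 295.
So from highest to lowest: I > S > O > K.

I > S > O > K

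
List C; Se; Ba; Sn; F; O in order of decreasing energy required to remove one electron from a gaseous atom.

F > O > C > Se > Sn > Ba

C is in period 2, group 14; O is in period 2, group 16; F is in period 2, group 17; Se is in period 4, group 16; Sn is in period 5, group 14; Ba is in period 6, group 2.
Removing the outermost electron gets harder across a period and easier down a group.
Here both period and group differ, so the two effects have to be weighed against each other.
Sn > Ba: relative to Ba, both the across-period and down-group shifts push Sn's first ionization energy up.
Se > Sn: both effects reinforce here, so Se is clearly the higher of the two.
C > Se: the two effects oppose for this pair; the down-group effect wins (1086 vs 941 kJ/mol).
O > C: both are in period 2; the period trend gives O the larger value.
F > O: F lies to the right of O in period 2, so the across-period effect alone puts F higher.
Tabulated first ionization energy (kJ/mol): C 1086, O 1314, F 1681, Se 941, Sn 709, Ba 503.
So from highest to lowest: F > O > C > Se > Sn > Ba.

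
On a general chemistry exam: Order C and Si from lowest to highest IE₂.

After 1 electron has been removed, what remains? C⁺ still has 3 valence electrons; Si⁺ still has 3 valence electrons.
All are still removing valence electrons, so compare the +1 ions as you would atoms: IE_2 generally rises across a period (higher Z_eff) and falls down a group (larger shell), subject to the usual subshell exceptions.
Valence configurations: C⁺ [He]2s²2p¹, Si⁺ [Ne]3s²3p¹.
The numbers (kJ/mol): C 2353, Si 1577.
Hence IE_2: Si < C.

Si, C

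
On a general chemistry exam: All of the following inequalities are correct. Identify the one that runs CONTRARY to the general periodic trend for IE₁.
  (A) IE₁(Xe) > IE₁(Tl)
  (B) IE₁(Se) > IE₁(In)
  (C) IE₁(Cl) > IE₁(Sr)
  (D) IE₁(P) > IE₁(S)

The general trend: IE₁ increases across a period and decreases down a group.
(A) Xe (period 5, group 18) vs Tl (period 6, group 13): the stated order agrees with the simple trend.
(B) Se (period 4, group 16) vs In (period 5, group 13): the stated order agrees with the simple trend.
(C) Cl (period 3, group 17) vs Sr (period 5, group 2): the stated order agrees with the simple trend.
(D) P (period 3, group 15) vs S (period 3, group 16): the stated order contradicts the simple trend.
The exception is (D): S (3p⁴) ionizes more easily than half-filled P (3p³) because the paired 3p electron in S is pushed out by e⁻–e⁻ repulsion.

(D)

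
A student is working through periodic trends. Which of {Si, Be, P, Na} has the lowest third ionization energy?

P

Consider each +2 ion: Si²⁺ still has 2 valence electrons; Be²⁺ is the bare [He] core; P²⁺ still has 3 valence electrons; Na²⁺ is already 1 electron into the core.
Pulling an electron out of a noble-gas core costs far more than removing a remaining valence electron, so Na and Be sit at the high end of IE_3.
Valence configurations: Si²⁺ [Ne]3s², P²⁺ [Ne]3s²3p¹.
P²⁺ loses a lone 3p electron whereas Si²⁺ must break into a filled 3s² pair, so IE_3(Si) > IE_3(P) even though P has the higher nuclear charge.
Tabulated IE_3 (kJ/mol): Si 3232, Be 14849, P 2914, Na 6910.
Overall IE_3 order: P < Si < Na < Be.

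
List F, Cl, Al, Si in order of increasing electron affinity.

Al < Si < F < Cl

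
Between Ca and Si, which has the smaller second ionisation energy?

Consider each +1 ion: Ca⁺ still has 1 valence electron; Si⁺ still has 3 valence electrons.
All are still removing valence electrons, so compare the +1 ions as you would atoms: IE_2 generally rises across a period (higher Z_eff) and falls down a group (larger shell), subject to the usual subshell exceptions.
Valence configurations: Ca⁺ [Ar]4s¹, Si⁺ [Ne]3s²3p¹.
The numbers (kJ/mol): Ca 1145, Si 1577.
Hence IE_2: Ca < Si.

Ca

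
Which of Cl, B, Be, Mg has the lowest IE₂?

Mg

IE_2 is the cost of taking one more electron from the +1 cation: Cl⁺ still has 6 valence electrons; B⁺ still has 2 valence electrons; Be⁺ still has 1 valence electron; Mg⁺ still has 1 valence electron.
All are still removing valence electrons, so compare the +1 ions as you would atoms: IE_2 generally rises across a period (higher Z_eff) and falls down a group (larger shell), subject to the usual subshell exceptions.
Valence configurations: Cl⁺ [Ne]3s²3p⁴, B⁺ [He]2s², Be⁺ [He]2s¹, Mg⁺ [Ne]3s¹.
The numbers (kJ/mol): Cl 2298, B 2427, Be 1757, Mg 1451.
Overall IE_2 order: Mg < Be < Cl < B.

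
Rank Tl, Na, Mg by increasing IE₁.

Na < Tl < Mg

IE₁ increases left→right with effective nuclear charge and decreases top→bottom as the valence shell moves farther out.
Here both period and group differ, so the two effects have to be weighed against each other.
Tl > Na: period and group pull opposite ways; the across-period shift dominates (589 vs 496 kJ/mol).
Mg > Tl: period and group pull opposite ways; the down-group shift dominates (738 vs 589 kJ/mol).
Approximate values (kJ/mol): Na 496, Mg 738, Tl 589.
So from lowest to highest: Na < Tl < Mg.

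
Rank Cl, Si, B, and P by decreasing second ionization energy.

Consider each +1 ion: Cl⁺ still has 6 valence electrons; Si⁺ still has 3 valence electrons; B⁺ still has 2 valence electrons; P⁺ still has 4 valence electrons.
All are still removing valence electrons, so compare the +1 ions as you would atoms: IE_2 generally rises across a period (higher Z_eff) and falls down a group (larger shell), subject to the usual subshell exceptions.
Valence configurations: Cl⁺ [Ne]3s²3p⁴, Si⁺ [Ne]3s²3p¹, B⁺ [He]2s², P⁺ [Ne]3s²3p².
Tabulated IE_2 (kJ/mol): Cl 2298, Si 1577, B 2427, P 1907.
Hence IE_2: Si < P < Cl < B.

B > Cl > P > Si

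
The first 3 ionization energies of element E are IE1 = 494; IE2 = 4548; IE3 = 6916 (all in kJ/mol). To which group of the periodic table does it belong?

Group 1

Look for the largest jump between consecutive ionization energies: IE2/IE1 ≈ 9.2, far larger than any earlier ratio.
That jump marks the point where a core electron is being removed. So the atom has 1 valence electron.
A main-group element with 1 valence electron is in group 1.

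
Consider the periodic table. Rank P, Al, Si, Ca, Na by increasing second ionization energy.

IE_2 is the cost of taking one more electron from the +1 cation: P⁺ still has 4 valence electrons; Al⁺ still has 2 valence electrons; Si⁺ still has 3 valence electrons; Ca⁺ still has 1 valence electron; Na⁺ is the bare [Ne] core.
Core electrons are held far more tightly than valence electrons, so Na tops the IE_2 order.
Valence configurations: P⁺ [Ne]3s²3p², Al⁺ [Ne]3s², Si⁺ [Ne]3s²3p¹, Ca⁺ [Ar]4s¹.
Si⁺ loses a lone 3p electron whereas Al⁺ must break into a filled 3s² pair, so IE_2(Al) > IE_2(Si) even though Si has the higher nuclear charge.
Tabulated IE_2 (kJ/mol): P 1907, Al 1817, Si 1577, Ca 1145, Na 4562.
So the second ionization energies run Ca < Si < Al < P < Na.

Ca < Si < Al < P < Na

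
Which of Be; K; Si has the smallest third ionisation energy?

Si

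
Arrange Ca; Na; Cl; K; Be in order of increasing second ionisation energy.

Ca < Be < Cl < K < Na

The second ionization energy removes an electron from the +1 ion. For each element: Ca⁺ still has 1 valence electron; Na⁺ is the bare [Ne] core; Cl⁺ still has 6 valence electrons; K⁺ is the bare [Ar] core; Be⁺ still has 1 valence electron.
Breaking into a closed-shell core is much more expensive than removing a leftover valence electron — K and Na have the largest IE_2 here.
Valence configurations: Ca⁺ [Ar]4s¹, Cl⁺ [Ne]3s²3p⁴, Be⁺ [He]2s¹.
The numbers (kJ/mol): Ca 1145, Na 4562, Cl 2298, K 3052, Be 1757.
So the second ionization energies run Ca < Be < Cl < K < Na.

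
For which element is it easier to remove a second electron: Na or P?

P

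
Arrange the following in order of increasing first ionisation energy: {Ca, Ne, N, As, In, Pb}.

In, Ca, Pb, As, N, Ne

N is in period 2, group 15; Ne is in period 2, group 18; Ca is in period 4, group 2; As is in period 4, group 15; In is in period 5, group 13; Pb is in period 6, group 14.
Across a period the outer electron is held more tightly (higher IE₁); down a group it sits in a higher shell, more shielded, and comes off more easily.
These span different periods and groups, so the two trends combine.
Ca > In: period and group pull opposite ways; the down-group shift dominates (590 vs 558 kJ/mol).
Pb > Ca: the two effects oppose for this pair; the across-period effect wins (716 vs 590 kJ/mol).
As > Pb: relative to Pb, both the across-period and down-group shifts push As's first ionization energy up.
N > As: N sits above As in group 15, so the down-group effect alone puts N higher.
Ne > N: Ne lies to the right of N in period 2, so the across-period effect alone puts Ne higher.
Approximate values (kJ/mol): N 1402, Ne 2081, Ca 590, As 947, In 558, Pb 716.
So from lowest to highest: In < Ca < Pb < As < N < Ne.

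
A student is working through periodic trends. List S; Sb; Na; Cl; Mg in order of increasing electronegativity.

Na < Mg < Sb < S < Cl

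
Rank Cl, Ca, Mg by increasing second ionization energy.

Ca < Mg < Cl

After 1 electron has been removed, what remains? Cl⁺ still has 6 valence electrons; Ca⁺ still has 1 valence electron; Mg⁺ still has 1 valence electron.
All are still removing valence electrons, so compare the +1 ions as you would atoms: IE_2 generally rises across a period (higher Z_eff) and falls down a group (larger shell), subject to the usual subshell exceptions.
Valence configurations: Cl⁺ [Ne]3s²3p⁴, Ca⁺ [Ar]4s¹, Mg⁺ [Ne]3s¹.
The numbers (kJ/mol): Cl 2298, Ca 1145, Mg 1451.
Putting it together, IE_2: Ca < Mg < Cl.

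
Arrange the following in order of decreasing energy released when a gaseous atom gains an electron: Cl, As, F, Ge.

F is in period 2, group 17; Cl is in period 3, group 17; Ge is in period 4, group 14; As is in period 4, group 15.
Adding an electron releases more energy for atoms nearer the top right (short of the noble gases).
Here both period and group differ, so the two effects have to be weighed against each other.
Ge > As: this pair runs against the simple trend — see the exception note.
F > Ge: relative to Ge, both the across-period and down-group shifts push F's electron affinity up.
Cl > F: this pair runs against the simple trend — see the exception note.
Note the exception: Ge has a higher electron affinity than As, contrary to the simple trend — adding an electron to As's half-filled 4p³ is unfavourable, so Ge (4p²) has the more exothermic EA.
Note the exception: Cl has a higher electron affinity than F, contrary to the simple trend — F's small 2p subshell makes the incoming electron feel strong e⁻–e⁻ repulsion, so Cl actually releases more energy on gaining an electron.
Approximate values (kJ/mol): F 328, Cl 349, Ge 119, As 78.
So from highest to lowest: Cl > F > Ge > As.

Cl > F > Ge > As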